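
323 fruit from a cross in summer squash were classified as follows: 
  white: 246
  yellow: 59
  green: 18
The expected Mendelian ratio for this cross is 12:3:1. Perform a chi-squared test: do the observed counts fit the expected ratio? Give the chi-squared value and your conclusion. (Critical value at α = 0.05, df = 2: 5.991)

Total ratio parts = 16. Expected numbers out of 323:
  white: 323 × 12/16 = 242.25
  yellow: 323 × 3/16 = 60.5625
  green: 323 × 1/16 = 20.1875
χ² = Σ (O − E)² / E
  white: (246 − 242.25)² / 242.25 = 0.0580
  yellow: (59 − 60.5625)² / 60.5625 = 0.0403
  green: (18 − 20.1875)² / 20.1875 = 0.2370
χ² = 0.0580 + 0.0403 + 0.2370 = 0.3353 ≈ 0.335
Degrees of freedom = 3 − 1 = 2; critical value at α = 0.05 is 5.991.
Since 0.335 < 5.991, we fail to reject the null hypothesis — the data are consistent with the 12:3:1 ratio.

0.335; consistent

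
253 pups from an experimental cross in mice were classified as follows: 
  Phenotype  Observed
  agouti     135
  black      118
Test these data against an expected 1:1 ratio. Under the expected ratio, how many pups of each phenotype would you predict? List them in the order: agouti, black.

126.5, 126.5

The 1:1 ratio has 2 parts, so with N = 253 the expected counts are:
  agouti: 253 × 1/2 = 126.5
  black: 253 × 1/2 = 126.5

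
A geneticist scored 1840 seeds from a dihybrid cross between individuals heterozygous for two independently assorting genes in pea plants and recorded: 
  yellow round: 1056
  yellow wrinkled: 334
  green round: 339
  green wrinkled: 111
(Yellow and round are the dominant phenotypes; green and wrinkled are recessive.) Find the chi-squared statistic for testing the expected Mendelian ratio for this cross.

1.020

A dihybrid F₂ with independent assortment and complete dominance at both loci gives a 9:3:3:1 phenotypic ratio.
Total ratio parts = 16. Expected numbers out of 1840:
  yellow round: 1840 × 9/16 = 1035
  yellow wrinkled: 1840 × 3/16 = 345
  green round: 1840 × 3/16 = 345
  green wrinkled: 1840 × 1/16 = 115
χ² = Σ (O − E)² / E
  yellow round: (1056 − 1035)² / 1035 = 0.4261
  yellow wrinkled: (334 − 345)² / 345 = 0.3507
  green round: (339 − 345)² / 345 = 0.1043
  green wrinkled: (111 − 115)² / 115 = 0.1391
χ² = 0.4261 + 0.3507 + 0.1043 + 0.1391 = 1.0202 ≈ 1.020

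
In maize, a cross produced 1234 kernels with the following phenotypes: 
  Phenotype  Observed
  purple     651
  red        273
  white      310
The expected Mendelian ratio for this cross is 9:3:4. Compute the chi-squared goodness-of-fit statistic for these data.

10.175

The 9:3:4 ratio has 16 parts, so with N = 1234 the expected counts are:
  purple: 1234 × 9/16 = 694.125
  red: 1234 × 3/16 = 231.375
  white: 1234 × 4/16 = 308.5
χ² = Σ (O − E)² / E
  purple: (651 − 694.125)² / 694.125 = 2.6793
  red: (273 − 231.375)² / 231.375 = 7.4885
  white: (310 − 308.5)² / 308.5 = 0.0073
χ² = 2.6793 + 7.4885 + 0.0073 = 10.1751 ≈ 10.175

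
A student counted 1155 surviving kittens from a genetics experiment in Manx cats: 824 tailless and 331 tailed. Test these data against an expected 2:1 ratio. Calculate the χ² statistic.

The 2:1 ratio has 3 parts, so with N = 1155 the expected counts are:
  tailless: 1155 × 2/3 = 770
  tailed: 1155 × 1/3 = 385
χ² = Σ (O − E)² / E
  tailless: (824 − 770)² / 770 = 3.7870
  tailed: (331 − 385)² / 385 = 7.5740
χ² = 3.7870 + 7.5740 = 11.361

11.361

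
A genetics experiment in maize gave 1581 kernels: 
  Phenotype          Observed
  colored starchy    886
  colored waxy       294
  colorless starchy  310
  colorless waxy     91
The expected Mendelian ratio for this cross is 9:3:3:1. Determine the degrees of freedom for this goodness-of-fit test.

3

A goodness-of-fit test with 4 phenotype classes has df = 4 − 1 = 3.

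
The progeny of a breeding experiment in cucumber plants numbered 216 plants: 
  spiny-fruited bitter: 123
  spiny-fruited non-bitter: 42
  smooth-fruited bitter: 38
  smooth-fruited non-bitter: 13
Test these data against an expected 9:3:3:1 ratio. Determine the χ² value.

0.247

Total ratio parts = 16. Expected numbers out of 216:
  spiny-fruited bitter: 216 × 9/16 = 121.5
  spiny-fruited non-bitter: 216 × 3/16 = 40.5
  smooth-fruited bitter: 216 × 3/16 = 40.5
  smooth-fruited non-bitter: 216 × 1/16 = 13.5
χ² = Σ (O − E)² / E
  spiny-fruited bitter: (123 − 121.5)² / 121.5 = 0.0185
  spiny-fruited non-bitter: (42 − 40.5)² / 40.5 = 0.0556
  smooth-fruited bitter: (38 − 40.5)² / 40.5 = 0.1543
  smooth-fruited non-bitter: (13 − 13.5)² / 13.5 = 0.0185
χ² = 0.0185 + 0.0556 + 0.1543 + 0.0185 = 0.2469 ≈ 0.247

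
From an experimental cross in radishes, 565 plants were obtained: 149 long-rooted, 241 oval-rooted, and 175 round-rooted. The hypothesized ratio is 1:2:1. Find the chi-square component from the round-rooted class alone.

Under the 1:2:1 hypothesis (Σ ratio = 4, N = 565):
  long-rooted: 565 × 1/4 = 141.25
  oval-rooted: 565 × 2/4 = 282.5
  round-rooted: 565 × 1/4 = 141.25
Contribution of round-rooted: (175 − 141.25)² / 141.25 = 8.0642

8.064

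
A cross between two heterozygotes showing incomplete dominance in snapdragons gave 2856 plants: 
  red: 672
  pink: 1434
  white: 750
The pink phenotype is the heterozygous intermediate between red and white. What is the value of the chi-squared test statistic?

4.311

With incomplete dominance, a heterozygote × heterozygote cross gives a 1:2:1 phenotypic ratio.
Total ratio parts = 4. Expected numbers out of 2856:
  red: 2856 × 1/4 = 714
  pink: 2856 × 2/4 = 1428
  white: 2856 × 1/4 = 714
χ² = Σ (O − E)² / E
  red: (672 − 714)² / 714 = 2.4706
  pink: (1434 − 1428)² / 1428 = 0.0252
  white: (750 − 714)² / 714 = 1.8151
χ² = 2.4706 + 0.0252 + 1.8151 = 4.3109 ≈ 4.311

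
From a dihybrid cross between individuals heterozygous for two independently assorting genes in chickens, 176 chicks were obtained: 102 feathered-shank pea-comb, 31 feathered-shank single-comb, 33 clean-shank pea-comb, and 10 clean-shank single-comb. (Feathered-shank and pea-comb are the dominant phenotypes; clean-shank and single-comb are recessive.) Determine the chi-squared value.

0.303

A dihybrid F₂ with independent assortment and complete dominance at both loci gives a 9:3:3:1 phenotypic ratio.
Under the 9:3:3:1 hypothesis (Σ ratio = 16, N = 176):
  feathered-shank pea-comb: 176 × 9/16 = 99
  feathered-shank single-comb: 176 × 3/16 = 33
  clean-shank pea-comb: 176 × 3/16 = 33
  clean-shank single-comb: 176 × 1/16 = 11
χ² = Σ (O − E)² / E
  feathered-shank pea-comb: (102 − 99)² / 99 = 0.0909
  feathered-shank single-comb: (31 − 33)² / 33 = 0.1212
  clean-shank pea-comb: (33 − 33)² / 33 = 0.0000
  clean-shank single-comb: (10 − 11)² / 11 = 0.0909
χ² = 0.0909 + 0.1212 + 0.0000 + 0.0909 = 0.303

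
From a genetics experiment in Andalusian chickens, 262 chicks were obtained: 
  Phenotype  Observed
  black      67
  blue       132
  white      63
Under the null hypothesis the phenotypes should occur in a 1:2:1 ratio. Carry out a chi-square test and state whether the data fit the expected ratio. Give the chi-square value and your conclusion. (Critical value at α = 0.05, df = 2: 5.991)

0.137; consistent

The 1:2:1 ratio has 4 parts, so with N = 262 the expected counts are:
  black: 262 × 1/4 = 65.5
  blue: 262 × 2/4 = 131
  white: 262 × 1/4 = 65.5
χ² = Σ (O − E)² / E
  black: (67 − 65.5)² / 65.5 = 0.0344
  blue: (132 − 131)² / 131 = 0.0076
  white: (63 − 65.5)² / 65.5 = 0.0954
χ² = 0.0344 + 0.0076 + 0.0954 = 0.1374 ≈ 0.137
Degrees of freedom = 3 − 1 = 2; critical value at α = 0.05 is 5.991.
Since 0.137 < 5.991, we fail to reject the null hypothesis — the data are consistent with the 1:2:1 ratio.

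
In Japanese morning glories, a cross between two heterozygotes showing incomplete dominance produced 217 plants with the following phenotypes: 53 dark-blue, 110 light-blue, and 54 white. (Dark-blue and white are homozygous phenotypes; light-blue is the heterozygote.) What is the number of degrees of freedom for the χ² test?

2

With incomplete dominance, a heterozygote × heterozygote cross gives a 1:2:1 phenotypic ratio.
A goodness-of-fit test with 3 phenotype classes has df = 3 − 1 = 2.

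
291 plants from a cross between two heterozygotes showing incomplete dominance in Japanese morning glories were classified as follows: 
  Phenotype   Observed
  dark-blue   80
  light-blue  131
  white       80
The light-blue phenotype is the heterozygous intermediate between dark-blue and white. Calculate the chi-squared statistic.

With incomplete dominance, a heterozygote × heterozygote cross gives a 1:2:1 phenotypic ratio.
Under the 1:2:1 hypothesis (Σ ratio = 4, N = 291):
  dark-blue: 291 × 1/4 = 72.75
  light-blue: 291 × 2/4 = 145.5
  white: 291 × 1/4 = 72.75
χ² = Σ (O − E)² / E
  dark-blue: (80 − 72.75)² / 72.75 = 0.7225
  light-blue: (131 − 145.5)² / 145.5 = 1.4450
  white: (80 − 72.75)² / 72.75 = 0.7225
χ² = 0.7225 + 1.4450 + 0.7225 = 2.890

2.890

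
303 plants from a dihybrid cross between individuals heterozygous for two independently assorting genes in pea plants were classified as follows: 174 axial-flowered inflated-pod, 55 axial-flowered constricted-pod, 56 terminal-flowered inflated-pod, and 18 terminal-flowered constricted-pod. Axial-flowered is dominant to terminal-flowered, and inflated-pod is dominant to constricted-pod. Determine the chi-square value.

0.190

A dihybrid F₂ with independent assortment and complete dominance at both loci gives a 9:3:3:1 phenotypic ratio.
Total ratio parts = 16. Expected numbers out of 303:
  axial-flowered inflated-pod: 303 × 9/16 = 170.4375
  axial-flowered constricted-pod: 303 × 3/16 = 56.8125
  terminal-flowered inflated-pod: 303 × 3/16 = 56.8125
  terminal-flowered constricted-pod: 303 × 1/16 = 18.9375
χ² = Σ (O − E)² / E
  axial-flowered inflated-pod: (174 − 170.4375)² / 170.4375 = 0.0745
  axial-flowered constricted-pod: (55 − 56.8125)² / 56.8125 = 0.0578
  terminal-flowered inflated-pod: (56 − 56.8125)² / 56.8125 = 0.0116
  terminal-flowered constricted-pod: (18 − 18.9375)² / 18.9375 = 0.0464
χ² = 0.0745 + 0.0578 + 0.0116 + 0.0464 = 0.1903 ≈ 0.190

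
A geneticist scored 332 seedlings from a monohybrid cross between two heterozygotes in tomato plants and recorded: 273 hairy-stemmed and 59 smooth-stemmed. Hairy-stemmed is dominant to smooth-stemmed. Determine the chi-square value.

9.253

For a monohybrid cross between heterozygotes with complete dominance, the expected phenotypic ratio is 3:1.
Under the 3:1 hypothesis (Σ ratio = 4, N = 332):
  hairy-stemmed: 332 × 3/4 = 249
  smooth-stemmed: 332 × 1/4 = 83
χ² = Σ (O − E)² / E
  hairy-stemmed: (273 − 249)² / 249 = 2.3133
  smooth-stemmed: (59 − 83)² / 83 = 6.9398
χ² = 2.3133 + 6.9398 = 9.2531 ≈ 9.253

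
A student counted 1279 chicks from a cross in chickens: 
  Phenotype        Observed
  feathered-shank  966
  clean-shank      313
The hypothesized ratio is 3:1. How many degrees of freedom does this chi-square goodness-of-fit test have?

1

A goodness-of-fit test with 2 phenotype classes has df = 2 − 1 = 1.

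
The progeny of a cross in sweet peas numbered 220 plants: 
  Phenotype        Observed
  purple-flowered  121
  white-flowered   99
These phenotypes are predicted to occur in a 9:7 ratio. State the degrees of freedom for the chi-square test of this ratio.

A goodness-of-fit test with 2 phenotype classes has df = 2 − 1 = 1.

1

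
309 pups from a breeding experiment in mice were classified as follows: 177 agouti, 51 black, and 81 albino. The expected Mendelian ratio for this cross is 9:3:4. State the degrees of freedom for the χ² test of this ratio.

2

A goodness-of-fit test with 3 phenotype classes has df = 3 − 1 = 2.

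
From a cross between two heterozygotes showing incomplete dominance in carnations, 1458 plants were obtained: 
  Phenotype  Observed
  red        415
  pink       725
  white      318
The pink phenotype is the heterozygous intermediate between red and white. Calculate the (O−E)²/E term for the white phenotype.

With incomplete dominance, a heterozygote × heterozygote cross gives a 1:2:1 phenotypic ratio.
The 1:2:1 ratio has 4 parts, so with N = 1458 the expected counts are:
  red: 1458 × 1/4 = 364.5
  pink: 1458 × 2/4 = 729
  white: 1458 × 1/4 = 364.5
Contribution of white: (318 − 364.5)² / 364.5 = 5.9321

5.932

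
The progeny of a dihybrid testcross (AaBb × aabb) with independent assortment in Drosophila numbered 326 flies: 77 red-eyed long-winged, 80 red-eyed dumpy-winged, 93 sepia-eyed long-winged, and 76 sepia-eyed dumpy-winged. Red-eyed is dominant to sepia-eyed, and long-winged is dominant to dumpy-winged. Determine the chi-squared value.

2.270

A dihybrid testcross with independent assortment gives a 1:1:1:1 ratio.
Total ratio parts = 4. Expected numbers out of 326:
  red-eyed long-winged: 326 × 1/4 = 81.5
  red-eyed dumpy-winged: 326 × 1/4 = 81.5
  sepia-eyed long-winged: 326 × 1/4 = 81.5
  sepia-eyed dumpy-winged: 326 × 1/4 = 81.5
χ² = Σ (O − E)² / E
  red-eyed long-winged: (77 − 81.5)² / 81.5 = 0.2485
  red-eyed dumpy-winged: (80 − 81.5)² / 81.5 = 0.0276
  sepia-eyed long-winged: (93 − 81.5)² / 81.5 = 1.6227
  sepia-eyed dumpy-winged: (76 − 81.5)² / 81.5 = 0.3712
χ² = 0.2485 + 0.0276 + 1.6227 + 0.3712 = 2.270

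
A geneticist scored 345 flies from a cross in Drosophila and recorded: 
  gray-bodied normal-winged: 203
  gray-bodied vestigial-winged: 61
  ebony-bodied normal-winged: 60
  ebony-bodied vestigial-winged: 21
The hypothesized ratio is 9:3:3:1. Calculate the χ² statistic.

0.976

Expected counts for N = 345 under a 9:3:3:1 ratio (total parts = 16):
  gray-bodied normal-winged: 345 × 9/16 = 194.0625
  gray-bodied vestigial-winged: 345 × 3/16 = 64.6875
  ebony-bodied normal-winged: 345 × 3/16 = 64.6875
  ebony-bodied vestigial-winged: 345 × 1/16 = 21.5625
χ² = Σ (O − E)² / E
  gray-bodied normal-winged: (203 − 194.0625)² / 194.0625 = 0.4116
  gray-bodied vestigial-winged: (61 − 64.6875)² / 64.6875 = 0.2102
  ebony-bodied normal-winged: (60 − 64.6875)² / 64.6875 = 0.3397
  ebony-bodied vestigial-winged: (21 − 21.5625)² / 21.5625 = 0.0147
χ² = 0.4116 + 0.2102 + 0.3397 + 0.0147 = 0.9762 ≈ 0.976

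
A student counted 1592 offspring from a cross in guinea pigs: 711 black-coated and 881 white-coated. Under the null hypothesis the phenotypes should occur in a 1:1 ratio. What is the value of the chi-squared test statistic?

18.153

The 1:1 ratio has 2 parts, so with N = 1592 the expected counts are:
  black-coated: 1592 × 1/2 = 796
  white-coated: 1592 × 1/2 = 796
χ² = Σ (O − E)² / E
  black-coated: (711 − 796)² / 796 = 9.0766
  white-coated: (881 − 796)² / 796 = 9.0766
χ² = 9.0766 + 9.0766 = 18.1532 ≈ 18.153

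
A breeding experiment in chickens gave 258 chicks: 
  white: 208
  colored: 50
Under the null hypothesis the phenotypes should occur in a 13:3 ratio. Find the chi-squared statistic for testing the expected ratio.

Expected counts for N = 258 under a 13:3 ratio (total parts = 16):
  white: 258 × 13/16 = 209.625
  colored: 258 × 3/16 = 48.375
χ² = Σ (O − E)² / E
  white: (208 − 209.625)² / 209.625 = 0.0126
  colored: (50 − 48.375)² / 48.375 = 0.0546
χ² = 0.0126 + 0.0546 = 0.0672 ≈ 0.067

0.067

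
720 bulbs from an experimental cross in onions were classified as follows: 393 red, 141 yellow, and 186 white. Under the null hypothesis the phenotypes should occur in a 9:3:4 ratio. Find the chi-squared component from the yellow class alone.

0.267

Under the 9:3:4 hypothesis (Σ ratio = 16, N = 720):
  red: 720 × 9/16 = 405
  yellow: 720 × 3/16 = 135
  white: 720 × 4/16 = 180
Contribution of yellow: (141 − 135)² / 135 = 0.2667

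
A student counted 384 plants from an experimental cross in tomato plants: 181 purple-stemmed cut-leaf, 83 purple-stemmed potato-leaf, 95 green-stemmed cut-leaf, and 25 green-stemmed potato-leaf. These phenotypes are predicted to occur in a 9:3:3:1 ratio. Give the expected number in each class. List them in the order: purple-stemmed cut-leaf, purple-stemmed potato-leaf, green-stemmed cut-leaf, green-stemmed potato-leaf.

216, 72, 72, 24

Expected counts for N = 384 under a 9:3:3:1 ratio (total parts = 16):
  purple-stemmed cut-leaf: 384 × 9/16 = 216
  purple-stemmed potato-leaf: 384 × 3/16 = 72
  green-stemmed cut-leaf: 384 × 3/16 = 72
  green-stemmed potato-leaf: 384 × 1/16 = 24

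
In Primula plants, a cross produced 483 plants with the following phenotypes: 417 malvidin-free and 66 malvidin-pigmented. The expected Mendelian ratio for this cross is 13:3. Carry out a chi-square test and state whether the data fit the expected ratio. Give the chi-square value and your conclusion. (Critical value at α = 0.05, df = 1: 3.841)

8.199; not consistent

Total ratio parts = 16. Expected numbers out of 483:
  malvidin-free: 483 × 13/16 = 392.4375
  malvidin-pigmented: 483 × 3/16 = 90.5625
χ² = Σ (O − E)² / E
  malvidin-free: (417 − 392.4375)² / 392.4375 = 1.5374
  malvidin-pigmented: (66 − 90.5625)² / 90.5625 = 6.6619
χ² = 1.5374 + 6.6619 = 8.1993 ≈ 8.199
Degrees of freedom = 2 − 1 = 1; critical value at α = 0.05 is 3.841.
Since 8.199 > 3.841, we reject the null hypothesis — the data do not fit the 13:3 ratio.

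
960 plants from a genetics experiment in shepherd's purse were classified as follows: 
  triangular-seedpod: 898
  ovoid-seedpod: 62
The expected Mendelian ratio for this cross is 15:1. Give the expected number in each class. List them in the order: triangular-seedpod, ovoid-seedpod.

Expected counts for N = 960 under a 15:1 ratio (total parts = 16):
  triangular-seedpod: 960 × 15/16 = 900
  ovoid-seedpod: 960 × 1/16 = 60

900, 60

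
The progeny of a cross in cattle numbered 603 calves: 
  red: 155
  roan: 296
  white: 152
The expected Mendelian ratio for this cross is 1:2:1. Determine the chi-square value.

0.231

Total ratio parts = 4. Expected numbers out of 603:
  red: 603 × 1/4 = 150.75
  roan: 603 × 2/4 = 301.5
  white: 603 × 1/4 = 150.75
χ² = Σ (O − E)² / E
  red: (155 − 150.75)² / 150.75 = 0.1198
  roan: (296 − 301.5)² / 301.5 = 0.1003
  white: (152 − 150.75)² / 150.75 = 0.0104
χ² = 0.1198 + 0.1003 + 0.0104 = 0.2305 ≈ 0.231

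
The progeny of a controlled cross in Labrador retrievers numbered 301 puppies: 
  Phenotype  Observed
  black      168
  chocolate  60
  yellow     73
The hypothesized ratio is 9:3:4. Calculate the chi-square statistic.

Under the 9:3:4 hypothesis (Σ ratio = 16, N = 301):
  black: 301 × 9/16 = 169.3125
  chocolate: 301 × 3/16 = 56.4375
  yellow: 301 × 4/16 = 75.25
χ² = Σ (O − E)² / E
  black: (168 − 169.3125)² / 169.3125 = 0.0102
  chocolate: (60 − 56.4375)² / 56.4375 = 0.2249
  yellow: (73 − 75.25)² / 75.25 = 0.0673
χ² = 0.0102 + 0.2249 + 0.0673 = 0.3024 ≈ 0.302

0.302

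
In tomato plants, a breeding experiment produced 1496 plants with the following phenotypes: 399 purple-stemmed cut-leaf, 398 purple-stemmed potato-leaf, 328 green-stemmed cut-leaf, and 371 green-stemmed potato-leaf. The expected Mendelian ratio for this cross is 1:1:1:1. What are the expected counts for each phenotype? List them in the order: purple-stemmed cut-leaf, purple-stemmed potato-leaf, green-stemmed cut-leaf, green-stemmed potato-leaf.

374, 374, 374, 374

The 1:1:1:1 ratio has 4 parts, so with N = 1496 the expected counts are:
  purple-stemmed cut-leaf: 1496 × 1/4 = 374
  purple-stemmed potato-leaf: 1496 × 1/4 = 374
  green-stemmed cut-leaf: 1496 × 1/4 = 374
  green-stemmed potato-leaf: 1496 × 1/4 = 374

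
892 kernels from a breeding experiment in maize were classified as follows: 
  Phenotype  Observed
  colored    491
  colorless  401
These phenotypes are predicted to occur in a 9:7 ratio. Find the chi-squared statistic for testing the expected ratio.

0.526

Under the 9:7 hypothesis (Σ ratio = 16, N = 892):
  colored: 892 × 9/16 = 501.75
  colorless: 892 × 7/16 = 390.25
χ² = Σ (O − E)² / E
  colored: (491 − 501.75)² / 501.75 = 0.2303
  colorless: (401 − 390.25)² / 390.25 = 0.2961
χ² = 0.2303 + 0.2961 = 0.5264 ≈ 0.526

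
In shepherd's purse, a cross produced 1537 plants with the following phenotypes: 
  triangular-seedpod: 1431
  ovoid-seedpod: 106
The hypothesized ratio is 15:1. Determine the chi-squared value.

Under the 15:1 hypothesis (Σ ratio = 16, N = 1537):
  triangular-seedpod: 1537 × 15/16 = 1440.9375
  ovoid-seedpod: 1537 × 1/16 = 96.0625
χ² = Σ (O − E)² / E
  triangular-seedpod: (1431 − 1440.9375)² / 1440.9375 = 0.0685
  ovoid-seedpod: (106 − 96.0625)² / 96.0625 = 1.0280
χ² = 0.0685 + 1.0280 = 1.0965 ≈ 1.097

1.097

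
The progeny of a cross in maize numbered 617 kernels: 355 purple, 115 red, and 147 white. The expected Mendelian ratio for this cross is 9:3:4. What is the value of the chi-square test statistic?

0.526

The 9:3:4 ratio has 16 parts, so with N = 617 the expected counts are:
  purple: 617 × 9/16 = 347.0625
  red: 617 × 3/16 = 115.6875
  white: 617 × 4/16 = 154.25
χ² = Σ (O − E)² / E
  purple: (355 − 347.0625)² / 347.0625 = 0.1815
  red: (115 − 115.6875)² / 115.6875 = 0.0041
  white: (147 − 154.25)² / 154.25 = 0.3408
χ² = 0.1815 + 0.0041 + 0.3408 = 0.5264 ≈ 0.526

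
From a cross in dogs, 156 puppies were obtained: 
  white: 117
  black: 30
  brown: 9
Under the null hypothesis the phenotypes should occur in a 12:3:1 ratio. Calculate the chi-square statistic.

Expected counts for N = 156 under a 12:3:1 ratio (total parts = 16):
  white: 156 × 12/16 = 117
  black: 156 × 3/16 = 29.25
  brown: 156 × 1/16 = 9.75
χ² = Σ (O − E)² / E
  white: (117 − 117)² / 117 = 0.0000
  black: (30 − 29.25)² / 29.25 = 0.0192
  brown: (9 − 9.75)² / 9.75 = 0.0577
χ² = 0.0000 + 0.0192 + 0.0577 = 0.0769 ≈ 0.077

0.077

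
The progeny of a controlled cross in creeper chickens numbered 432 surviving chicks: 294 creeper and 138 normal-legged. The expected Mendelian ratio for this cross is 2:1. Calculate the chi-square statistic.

0.375

Total ratio parts = 3. Expected numbers out of 432:
  creeper: 432 × 2/3 = 288
  normal-legged: 432 × 1/3 = 144
χ² = Σ (O − E)² / E
  creeper: (294 − 288)² / 288 = 0.1250
  normal-legged: (138 − 144)² / 144 = 0.2500
χ² = 0.1250 + 0.2500 = 0.375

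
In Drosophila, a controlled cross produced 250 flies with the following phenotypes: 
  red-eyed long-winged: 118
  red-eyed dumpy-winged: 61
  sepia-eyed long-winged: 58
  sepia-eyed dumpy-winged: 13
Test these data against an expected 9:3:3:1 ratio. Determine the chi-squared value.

Total ratio parts = 16. Expected numbers out of 250:
  red-eyed long-winged: 250 × 9/16 = 140.625
  red-eyed dumpy-winged: 250 × 3/16 = 46.875
  sepia-eyed long-winged: 250 × 3/16 = 46.875
  sepia-eyed dumpy-winged: 250 × 1/16 = 15.625
χ² = Σ (O − E)² / E
  red-eyed long-winged: (118 − 140.625)² / 140.625 = 3.6401
  red-eyed dumpy-winged: (61 − 46.875)² / 46.875 = 4.2563
  sepia-eyed long-winged: (58 − 46.875)² / 46.875 = 2.6403
  sepia-eyed dumpy-winged: (13 − 15.625)² / 15.625 = 0.4410
χ² = 3.6401 + 4.2563 + 2.6403 + 0.4410 = 10.9777 ≈ 10.978

10.978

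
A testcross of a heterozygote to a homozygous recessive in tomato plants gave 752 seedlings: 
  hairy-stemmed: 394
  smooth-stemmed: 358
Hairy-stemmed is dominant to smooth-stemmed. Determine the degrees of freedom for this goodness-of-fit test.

A testcross of a heterozygote (Aa × aa) gives a 1:1 phenotypic ratio.
A goodness-of-fit test with 2 phenotype classes has df = 2 − 1 = 1.

1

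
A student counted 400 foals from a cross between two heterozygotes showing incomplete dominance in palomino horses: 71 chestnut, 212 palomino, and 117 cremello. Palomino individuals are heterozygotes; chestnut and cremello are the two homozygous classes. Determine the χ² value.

With incomplete dominance, a heterozygote × heterozygote cross gives a 1:2:1 phenotypic ratio.
The 1:2:1 ratio has 4 parts, so with N = 400 the expected counts are:
  chestnut: 400 × 1/4 = 100
  palomino: 400 × 2/4 = 200
  cremello: 400 × 1/4 = 100
χ² = Σ (O − E)² / E
  chestnut: (71 − 100)² / 100 = 8.4100
  palomino: (212 − 200)² / 200 = 0.7200
  cremello: (117 − 100)² / 100 = 2.8900
χ² = 8.4100 + 0.7200 + 2.8900 = 12.020

12.020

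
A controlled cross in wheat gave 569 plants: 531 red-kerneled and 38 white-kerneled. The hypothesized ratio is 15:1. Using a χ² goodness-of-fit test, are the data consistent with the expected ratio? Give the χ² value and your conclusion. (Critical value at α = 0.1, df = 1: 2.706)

0.178; consistent

Expected counts for N = 569 under a 15:1 ratio (total parts = 16):
  red-kerneled: 569 × 15/16 = 533.4375
  white-kerneled: 569 × 1/16 = 35.5625
χ² = Σ (O − E)² / E
  red-kerneled: (531 − 533.4375)² / 533.4375 = 0.0111
  white-kerneled: (38 − 35.5625)² / 35.5625 = 0.1671
χ² = 0.0111 + 0.1671 = 0.1782 ≈ 0.178
Degrees of freedom = 2 − 1 = 1; critical value at α = 0.1 is 2.706.
Since 0.178 < 2.706, we fail to reject the null hypothesis — the data are consistent with the 15:1 ratio.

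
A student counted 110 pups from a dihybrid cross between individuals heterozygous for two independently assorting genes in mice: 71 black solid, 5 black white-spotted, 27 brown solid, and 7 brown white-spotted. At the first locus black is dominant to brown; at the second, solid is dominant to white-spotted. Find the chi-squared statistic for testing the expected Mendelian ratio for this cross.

A dihybrid F₂ with independent assortment and complete dominance at both loci gives a 9:3:3:1 phenotypic ratio.
Expected counts for N = 110 under a 9:3:3:1 ratio (total parts = 16):
  black solid: 110 × 9/16 = 61.875
  black white-spotted: 110 × 3/16 = 20.625
  brown solid: 110 × 3/16 = 20.625
  brown white-spotted: 110 × 1/16 = 6.875
χ² = Σ (O − E)² / E
  black solid: (71 − 61.875)² / 61.875 = 1.3457
  black white-spotted: (5 − 20.625)² / 20.625 = 11.8371
  brown solid: (27 − 20.625)² / 20.625 = 1.9705
  brown white-spotted: (7 − 6.875)² / 6.875 = 0.0023
χ² = 1.3457 + 11.8371 + 1.9705 + 0.0023 = 15.1556 ≈ 15.156

15.156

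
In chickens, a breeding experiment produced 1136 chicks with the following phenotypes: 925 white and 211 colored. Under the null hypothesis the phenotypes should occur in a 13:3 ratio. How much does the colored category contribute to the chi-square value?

Expected counts for N = 1136 under a 13:3 ratio (total parts = 16):
  white: 1136 × 13/16 = 923
  colored: 1136 × 3/16 = 213
Contribution of colored: (211 − 213)² / 213 = 0.0188

0.019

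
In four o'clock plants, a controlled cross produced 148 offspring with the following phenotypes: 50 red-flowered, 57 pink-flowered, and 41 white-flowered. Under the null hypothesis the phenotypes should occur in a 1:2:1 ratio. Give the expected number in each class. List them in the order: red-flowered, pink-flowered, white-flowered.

37, 74, 37

The 1:2:1 ratio has 4 parts, so with N = 148 the expected counts are:
  red-flowered: 148 × 1/4 = 37
  pink-flowered: 148 × 2/4 = 74
  white-flowered: 148 × 1/4 = 37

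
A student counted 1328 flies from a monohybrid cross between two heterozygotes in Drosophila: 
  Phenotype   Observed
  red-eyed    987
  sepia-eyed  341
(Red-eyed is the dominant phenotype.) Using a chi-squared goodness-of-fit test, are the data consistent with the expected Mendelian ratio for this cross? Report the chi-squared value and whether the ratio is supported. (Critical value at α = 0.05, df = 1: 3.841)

0.325; consistent

For a monohybrid cross between heterozygotes with complete dominance, the expected phenotypic ratio is 3:1.
Expected counts for N = 1328 under a 3:1 ratio (total parts = 4):
  red-eyed: 1328 × 3/4 = 996
  sepia-eyed: 1328 × 1/4 = 332
χ² = Σ (O − E)² / E
  red-eyed: (987 − 996)² / 996 = 0.0813
  sepia-eyed: (341 − 332)² / 332 = 0.2440
χ² = 0.0813 + 0.2440 = 0.3253 ≈ 0.325
Degrees of freedom = 2 − 1 = 1; critical value at α = 0.05 is 3.841.
Since 0.325 < 3.841, we fail to reject the null hypothesis — the data are consistent with the 3:1 ratio.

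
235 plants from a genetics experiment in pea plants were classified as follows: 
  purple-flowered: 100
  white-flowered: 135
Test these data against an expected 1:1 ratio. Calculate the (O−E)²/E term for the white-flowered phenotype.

2.606

Total ratio parts = 2. Expected numbers out of 235:
  purple-flowered: 235 × 1/2 = 117.5
  white-flowered: 235 × 1/2 = 117.5
Contribution of white-flowered: (135 − 117.5)² / 117.5 = 2.6064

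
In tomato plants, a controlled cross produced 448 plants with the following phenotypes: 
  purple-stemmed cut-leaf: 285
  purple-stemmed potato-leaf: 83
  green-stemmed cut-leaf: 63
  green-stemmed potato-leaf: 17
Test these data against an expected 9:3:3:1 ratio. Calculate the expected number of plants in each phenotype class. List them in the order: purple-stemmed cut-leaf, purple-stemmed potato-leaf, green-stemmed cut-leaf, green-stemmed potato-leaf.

252, 84, 84, 28

Total ratio parts = 16. Expected numbers out of 448:
  purple-stemmed cut-leaf: 448 × 9/16 = 252
  purple-stemmed potato-leaf: 448 × 3/16 = 84
  green-stemmed cut-leaf: 448 × 3/16 = 84
  green-stemmed potato-leaf: 448 × 1/16 = 28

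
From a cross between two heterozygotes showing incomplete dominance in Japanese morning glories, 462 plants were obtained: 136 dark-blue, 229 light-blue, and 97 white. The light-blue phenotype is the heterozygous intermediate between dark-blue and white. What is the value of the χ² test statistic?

6.619

With incomplete dominance, a heterozygote × heterozygote cross gives a 1:2:1 phenotypic ratio.
Total ratio parts = 4. Expected numbers out of 462:
  dark-blue: 462 × 1/4 = 115.5
  light-blue: 462 × 2/4 = 231
  white: 462 × 1/4 = 115.5
χ² = Σ (O − E)² / E
  dark-blue: (136 − 115.5)² / 115.5 = 3.6385
  light-blue: (229 − 231)² / 231 = 0.0173
  white: (97 − 115.5)² / 115.5 = 2.9632
χ² = 3.6385 + 0.0173 + 2.9632 = 6.619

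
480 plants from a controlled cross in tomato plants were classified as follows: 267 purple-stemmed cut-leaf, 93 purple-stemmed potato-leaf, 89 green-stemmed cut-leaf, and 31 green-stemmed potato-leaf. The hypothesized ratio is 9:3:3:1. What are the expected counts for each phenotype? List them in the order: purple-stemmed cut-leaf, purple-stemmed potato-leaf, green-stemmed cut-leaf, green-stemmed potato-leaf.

270, 90, 90, 30

The 9:3:3:1 ratio has 16 parts, so with N = 480 the expected counts are:
  purple-stemmed cut-leaf: 480 × 9/16 = 270
  purple-stemmed potato-leaf: 480 × 3/16 = 90
  green-stemmed cut-leaf: 480 × 3/16 = 90
  green-stemmed potato-leaf: 480 × 1/16 = 30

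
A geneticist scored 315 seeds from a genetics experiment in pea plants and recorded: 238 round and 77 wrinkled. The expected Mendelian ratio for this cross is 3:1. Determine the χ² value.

0.052

Under the 3:1 hypothesis (Σ ratio = 4, N = 315):
  round: 315 × 3/4 = 236.25
  wrinkled: 315 × 1/4 = 78.75
χ² = Σ (O − E)² / E
  round: (238 − 236.25)² / 236.25 = 0.0130
  wrinkled: (77 − 78.75)² / 78.75 = 0.0389
χ² = 0.0130 + 0.0389 = 0.0519 ≈ 0.052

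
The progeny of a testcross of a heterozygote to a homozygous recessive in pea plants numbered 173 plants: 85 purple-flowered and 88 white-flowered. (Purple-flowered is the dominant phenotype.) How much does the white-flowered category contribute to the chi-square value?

A testcross of a heterozygote (Aa × aa) gives a 1:1 phenotypic ratio.
Under the 1:1 hypothesis (Σ ratio = 2, N = 173):
  purple-flowered: 173 × 1/2 = 86.5
  white-flowered: 173 × 1/2 = 86.5
Contribution of white-flowered: (88 − 86.5)² / 86.5 = 0.0260

0.026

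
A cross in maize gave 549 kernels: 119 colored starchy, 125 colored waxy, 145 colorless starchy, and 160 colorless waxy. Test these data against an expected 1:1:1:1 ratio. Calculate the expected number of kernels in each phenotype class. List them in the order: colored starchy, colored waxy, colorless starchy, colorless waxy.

137.25, 137.25, 137.25, 137.25

Total ratio parts = 4. Expected numbers out of 549:
  colored starchy: 549 × 1/4 = 137.25
  colored waxy: 549 × 1/4 = 137.25
  colorless starchy: 549 × 1/4 = 137.25
  colorless waxy: 549 × 1/4 = 137.25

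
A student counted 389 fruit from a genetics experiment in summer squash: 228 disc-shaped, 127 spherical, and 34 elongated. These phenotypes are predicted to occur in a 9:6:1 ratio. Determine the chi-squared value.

6.688

Total ratio parts = 16. Expected numbers out of 389:
  disc-shaped: 389 × 9/16 = 218.8125
  spherical: 389 × 6/16 = 145.875
  elongated: 389 × 1/16 = 24.3125
χ² = Σ (O − E)² / E
  disc-shaped: (228 − 218.8125)² / 218.8125 = 0.3858
  spherical: (127 − 145.875)² / 145.875 = 2.4423
  elongated: (34 − 24.3125)² / 24.3125 = 3.8601
χ² = 0.3858 + 2.4423 + 3.8601 = 6.6882 ≈ 6.688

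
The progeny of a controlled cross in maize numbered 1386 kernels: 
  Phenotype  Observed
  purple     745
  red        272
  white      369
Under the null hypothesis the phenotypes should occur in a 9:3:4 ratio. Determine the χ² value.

Expected counts for N = 1386 under a 9:3:4 ratio (total parts = 16):
  purple: 1386 × 9/16 = 779.625
  red: 1386 × 3/16 = 259.875
  white: 1386 × 4/16 = 346.5
χ² = Σ (O − E)² / E
  purple: (745 − 779.625)² / 779.625 = 1.5378
  red: (272 − 259.875)² / 259.875 = 0.5657
  white: (369 − 346.5)² / 346.5 = 1.4610
χ² = 1.5378 + 0.5657 + 1.4610 = 3.5645 ≈ 3.565

3.565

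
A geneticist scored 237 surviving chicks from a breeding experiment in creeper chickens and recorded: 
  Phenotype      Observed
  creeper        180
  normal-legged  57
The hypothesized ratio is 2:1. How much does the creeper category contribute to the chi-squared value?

Expected counts for N = 237 under a 2:1 ratio (total parts = 3):
  creeper: 237 × 2/3 = 158
  normal-legged: 237 × 1/3 = 79
Contribution of creeper: (180 − 158)² / 158 = 3.0633

3.063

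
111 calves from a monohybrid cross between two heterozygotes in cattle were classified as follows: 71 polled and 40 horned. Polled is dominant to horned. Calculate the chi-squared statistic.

For a monohybrid cross between heterozygotes with complete dominance, the expected phenotypic ratio is 3:1.
The 3:1 ratio has 4 parts, so with N = 111 the expected counts are:
  polled: 111 × 3/4 = 83.25
  horned: 111 × 1/4 = 27.75
χ² = Σ (O − E)² / E
  polled: (71 − 83.25)² / 83.25 = 1.8026
  horned: (40 − 27.75)² / 27.75 = 5.4077
χ² = 1.8026 + 5.4077 = 7.2103 ≈ 7.210

7.210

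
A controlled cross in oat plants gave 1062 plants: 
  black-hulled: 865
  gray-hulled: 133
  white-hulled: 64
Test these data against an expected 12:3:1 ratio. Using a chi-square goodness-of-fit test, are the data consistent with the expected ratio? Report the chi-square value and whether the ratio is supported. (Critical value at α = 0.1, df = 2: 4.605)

27.935; not consistent

Under the 12:3:1 hypothesis (Σ ratio = 16, N = 1062):
  black-hulled: 1062 × 12/16 = 796.5
  gray-hulled: 1062 × 3/16 = 199.125
  white-hulled: 1062 × 1/16 = 66.375
χ² = Σ (O − E)² / E
  black-hulled: (865 − 796.5)² / 796.5 = 5.8911
  gray-hulled: (133 − 199.125)² / 199.125 = 21.9586
  white-hulled: (64 − 66.375)² / 66.375 = 0.0850
χ² = 5.8911 + 21.9586 + 0.0850 = 27.9347 ≈ 27.935
Degrees of freedom = 3 − 1 = 2; critical value at α = 0.1 is 4.605.
Since 27.935 > 4.605, we reject the null hypothesis — the data do not fit the 12:3:1 ratio.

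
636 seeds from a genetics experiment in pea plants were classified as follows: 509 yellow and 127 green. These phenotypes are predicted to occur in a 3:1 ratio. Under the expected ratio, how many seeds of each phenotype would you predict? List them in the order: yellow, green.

Under the 3:1 hypothesis (Σ ratio = 4, N = 636):
  yellow: 636 × 3/4 = 477
  green: 636 × 1/4 = 159

477, 159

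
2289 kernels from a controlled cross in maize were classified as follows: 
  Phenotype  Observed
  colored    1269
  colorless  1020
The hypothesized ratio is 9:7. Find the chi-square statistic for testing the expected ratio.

0.612

Under the 9:7 hypothesis (Σ ratio = 16, N = 2289):
  colored: 2289 × 9/16 = 1287.5625
  colorless: 2289 × 7/16 = 1001.4375
χ² = Σ (O − E)² / E
  colored: (1269 − 1287.5625)² / 1287.5625 = 0.2676
  colorless: (1020 − 1001.4375)² / 1001.4375 = 0.3441
χ² = 0.2676 + 0.3441 = 0.6117 ≈ 0.612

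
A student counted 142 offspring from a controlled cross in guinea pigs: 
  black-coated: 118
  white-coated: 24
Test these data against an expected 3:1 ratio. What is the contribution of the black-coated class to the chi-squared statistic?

1.242

Expected counts for N = 142 under a 3:1 ratio (total parts = 4):
  black-coated: 142 × 3/4 = 106.5
  white-coated: 142 × 1/4 = 35.5
Contribution of black-coated: (118 − 106.5)² / 106.5 = 1.2418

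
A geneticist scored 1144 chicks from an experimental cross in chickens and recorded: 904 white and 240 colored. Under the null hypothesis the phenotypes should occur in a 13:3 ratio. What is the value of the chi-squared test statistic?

3.731

Under the 13:3 hypothesis (Σ ratio = 16, N = 1144):
  white: 1144 × 13/16 = 929.5
  colored: 1144 × 3/16 = 214.5
χ² = Σ (O − E)² / E
  white: (904 − 929.5)² / 929.5 = 0.6996
  colored: (240 − 214.5)² / 214.5 = 3.0315
χ² = 0.6996 + 3.0315 = 3.7311 ≈ 3.731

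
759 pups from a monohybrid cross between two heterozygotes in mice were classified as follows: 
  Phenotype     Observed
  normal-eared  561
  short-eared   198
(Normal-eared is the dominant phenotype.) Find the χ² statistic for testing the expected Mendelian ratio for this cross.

0.478

For a monohybrid cross between heterozygotes with complete dominance, the expected phenotypic ratio is 3:1.
Total ratio parts = 4. Expected numbers out of 759:
  normal-eared: 759 × 3/4 = 569.25
  short-eared: 759 × 1/4 = 189.75
χ² = Σ (O − E)² / E
  normal-eared: (561 − 569.25)² / 569.25 = 0.1196
  short-eared: (198 − 189.75)² / 189.75 = 0.3587
χ² = 0.1196 + 0.3587 = 0.4783 ≈ 0.478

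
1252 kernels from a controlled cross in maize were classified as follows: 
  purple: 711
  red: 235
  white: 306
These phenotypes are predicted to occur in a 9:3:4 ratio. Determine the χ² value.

The 9:3:4 ratio has 16 parts, so with N = 1252 the expected counts are:
  purple: 1252 × 9/16 = 704.25
  red: 1252 × 3/16 = 234.75
  white: 1252 × 4/16 = 313
χ² = Σ (O − E)² / E
  purple: (711 − 704.25)² / 704.25 = 0.0647
  red: (235 − 234.75)² / 234.75 = 0.0003
  white: (306 − 313)² / 313 = 0.1565
χ² = 0.0647 + 0.0003 + 0.1565 = 0.2215 ≈ 0.222

0.222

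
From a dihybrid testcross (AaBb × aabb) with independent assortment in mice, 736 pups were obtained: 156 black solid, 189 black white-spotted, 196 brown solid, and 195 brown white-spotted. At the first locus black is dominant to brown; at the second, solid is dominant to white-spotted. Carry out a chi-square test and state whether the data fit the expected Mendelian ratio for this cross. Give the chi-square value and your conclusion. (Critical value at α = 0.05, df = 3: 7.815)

A dihybrid testcross with independent assortment gives a 1:1:1:1 ratio.
The 1:1:1:1 ratio has 4 parts, so with N = 736 the expected counts are:
  black solid: 736 × 1/4 = 184
  black white-spotted: 736 × 1/4 = 184
  brown solid: 736 × 1/4 = 184
  brown white-spotted: 736 × 1/4 = 184
χ² = Σ (O − E)² / E
  black solid: (156 − 184)² / 184 = 4.2609
  black white-spotted: (189 − 184)² / 184 = 0.1359
  brown solid: (196 − 184)² / 184 = 0.7826
  brown white-spotted: (195 − 184)² / 184 = 0.6576
χ² = 4.2609 + 0.1359 + 0.7826 + 0.6576 = 5.837
Degrees of freedom = 4 − 1 = 3; critical value at α = 0.05 is 7.815.
Since 5.837 < 7.815, we fail to reject the null hypothesis — the data are consistent with the 1:1:1:1 ratio.

5.837; consistent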